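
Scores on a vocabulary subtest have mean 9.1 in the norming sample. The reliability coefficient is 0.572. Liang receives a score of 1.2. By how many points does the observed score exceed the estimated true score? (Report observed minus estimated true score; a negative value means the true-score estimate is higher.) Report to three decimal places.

-3.381

T̂ = ρX + (1 − ρ)μ
  = 0.572 × 1.2 + 0.428 × 9.1
  = 0.6864 + 3.8948
  = 4.58120
  ≈ 4.5812
X − T̂ = 1.2 − 4.5812 = -3.3812 → -3.381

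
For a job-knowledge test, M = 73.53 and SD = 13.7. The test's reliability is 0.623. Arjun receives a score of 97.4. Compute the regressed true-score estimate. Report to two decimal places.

88.40

T̂ = 0.623(97.4) + 0.377(73.53) = 60.6802 + 27.72081 = 88.401 → 88.40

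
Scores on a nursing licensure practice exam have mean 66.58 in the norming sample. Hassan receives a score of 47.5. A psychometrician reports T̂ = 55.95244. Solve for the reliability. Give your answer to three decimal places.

T̂ = ρX + (1 − ρ)μ  ⇒  T̂ − μ = ρ(X − μ)
ρ = (T̂ − μ)/(X − μ) = (55.95244 − 66.58) / (47.5 − 66.58) = -10.62756 / -19.08 = 0.55700

0.557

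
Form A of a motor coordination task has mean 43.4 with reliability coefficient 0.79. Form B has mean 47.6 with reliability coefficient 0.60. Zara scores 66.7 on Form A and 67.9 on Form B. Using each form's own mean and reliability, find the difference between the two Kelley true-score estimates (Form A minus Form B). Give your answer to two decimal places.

T̂_A = 0.79(66.7) + 0.21(43.4) = 61.8070
T̂_B = 0.60(67.9) + 0.40(47.6) = 59.7800
T̂_A − T̂_B = 2.0270

2.03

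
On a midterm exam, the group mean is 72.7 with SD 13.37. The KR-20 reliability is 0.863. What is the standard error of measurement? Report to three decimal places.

SEM = SD · √(1 − ρ) = 13.37 × √0.137 = 13.37 × 0.3701 = 4.9487

4.949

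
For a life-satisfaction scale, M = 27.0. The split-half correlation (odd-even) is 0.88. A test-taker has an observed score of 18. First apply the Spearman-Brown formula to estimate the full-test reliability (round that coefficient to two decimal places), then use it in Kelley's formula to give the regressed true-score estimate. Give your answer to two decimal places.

18.54

Spearman-Brown: ρ = 2r/(1 + r) = 2(0.88)/(1 + 0.88) = 1.760/1.88 = 0.9362 → 0.94
T̂ = 0.94(18) + 0.06(27.0) = 16.92 + 1.620 = 18.540 → 18.54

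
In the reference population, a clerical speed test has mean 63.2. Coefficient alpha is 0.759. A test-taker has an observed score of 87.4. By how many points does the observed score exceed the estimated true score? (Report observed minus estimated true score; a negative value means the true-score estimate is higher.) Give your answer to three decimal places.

5.832

Regress the observed score toward the mean by the unreliability: T̂ = 0.759·87.4 + 0.241·63.2 = 66.3366 + 15.2312 = 81.56780.
X − T̂ = 87.4 − 81.5678 = 5.8322 → 5.832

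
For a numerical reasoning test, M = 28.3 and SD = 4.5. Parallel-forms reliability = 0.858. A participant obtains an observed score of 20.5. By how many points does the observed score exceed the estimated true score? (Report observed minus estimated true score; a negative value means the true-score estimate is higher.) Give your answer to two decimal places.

T̂ = ρX + (1 − ρ)μ
  = 0.858 × 20.5 + 0.142 × 28.3
  = 17.5890 + 4.0186
  = 21.6076
  ≈ 21.608
X − T̂ = 20.5 − 21.608 = -1.108 → -1.11

-1.11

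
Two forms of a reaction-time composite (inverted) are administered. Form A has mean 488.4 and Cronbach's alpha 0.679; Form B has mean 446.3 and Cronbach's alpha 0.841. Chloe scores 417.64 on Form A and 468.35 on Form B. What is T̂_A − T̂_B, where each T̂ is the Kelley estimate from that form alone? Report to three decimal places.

-24.490

T̂_A = 0.679(417.64) + 0.321(488.4) = 440.35396
T̂_B = 0.841(468.35) + 0.159(446.3) = 464.84405
T̂_A − T̂_B = -24.49009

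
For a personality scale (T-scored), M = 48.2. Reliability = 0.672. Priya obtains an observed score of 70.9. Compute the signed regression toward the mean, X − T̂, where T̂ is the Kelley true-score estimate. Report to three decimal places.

T̂ = ρX + (1 − ρ)μ
  = 0.672 × 70.9 + 0.328 × 48.2
  = 47.6448 + 15.8096
  = 63.45440
  ≈ 63.4544
X − T̂ = 70.9 − 63.4544 = 7.4456 → 7.446

7.446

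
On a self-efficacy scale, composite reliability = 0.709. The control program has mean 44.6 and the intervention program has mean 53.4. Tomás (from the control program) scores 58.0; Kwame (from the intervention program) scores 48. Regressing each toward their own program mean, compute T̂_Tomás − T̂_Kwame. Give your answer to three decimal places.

4.529

T̂_Tomás = 0.709(58.0) + 0.291(44.6) = 54.10060
T̂_Kwame = 0.709(48) + 0.291(53.4) = 49.57140
Difference = 54.10060 − 49.57140 = 4.52920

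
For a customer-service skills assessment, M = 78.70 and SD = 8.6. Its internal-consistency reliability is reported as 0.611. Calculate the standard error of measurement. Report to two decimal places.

SEM = SD · √(1 − ρ) = 8.6 × √0.389 = 8.6 × 0.6237 = 5.364

5.36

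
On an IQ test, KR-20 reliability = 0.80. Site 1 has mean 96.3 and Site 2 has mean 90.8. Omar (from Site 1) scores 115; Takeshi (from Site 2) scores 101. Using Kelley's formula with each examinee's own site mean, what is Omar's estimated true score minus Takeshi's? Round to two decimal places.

T̂_Omar = 0.80(115) + 0.20(96.3) = 111.2600
T̂_Takeshi = 0.80(101) + 0.20(90.8) = 98.9600
Difference = 111.2600 − 98.9600 = 12.3000

12.30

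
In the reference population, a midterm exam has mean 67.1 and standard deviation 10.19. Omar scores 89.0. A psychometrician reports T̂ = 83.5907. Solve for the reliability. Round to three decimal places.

T̂ = ρX + (1 − ρ)μ  ⇒  T̂ − μ = ρ(X − μ)
ρ = (T̂ − μ)/(X − μ) = (83.5907 − 67.1) / (89.0 − 67.1) = 16.4907 / 21.9 = 0.75300

0.753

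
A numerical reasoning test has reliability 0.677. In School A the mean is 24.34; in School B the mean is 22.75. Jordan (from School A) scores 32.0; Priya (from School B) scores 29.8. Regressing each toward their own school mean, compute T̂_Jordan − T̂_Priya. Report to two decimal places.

2.00

T̂_Jordan = 0.677(32.0) + 0.323(24.34) = 29.5258
T̂_Priya = 0.677(29.8) + 0.323(22.75) = 27.5229
Difference = 29.5258 − 27.5229 = 2.0030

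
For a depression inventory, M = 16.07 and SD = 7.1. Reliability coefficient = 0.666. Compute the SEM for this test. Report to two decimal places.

SEM = SD · √(1 − ρ) = 7.1 × √0.334 = 7.1 × 0.5779 = 4.103

4.10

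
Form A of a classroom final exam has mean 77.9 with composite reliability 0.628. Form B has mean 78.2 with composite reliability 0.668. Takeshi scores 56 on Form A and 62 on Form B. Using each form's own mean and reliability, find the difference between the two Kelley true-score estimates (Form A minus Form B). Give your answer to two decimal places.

T̂_A = 0.628(56) + 0.372(77.9) = 64.1468
T̂_B = 0.668(62) + 0.332(78.2) = 67.3784
T̂_A − T̂_B = -3.2316

-3.23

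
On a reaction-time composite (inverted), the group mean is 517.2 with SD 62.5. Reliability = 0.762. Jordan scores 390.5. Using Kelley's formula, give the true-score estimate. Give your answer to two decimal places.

Weight the observed score by reliability and the mean by (1 − reliability): T̂ = 0.762·390.5 + 0.238·517.2 = 297.5610 + 123.0936 = 420.655.

420.65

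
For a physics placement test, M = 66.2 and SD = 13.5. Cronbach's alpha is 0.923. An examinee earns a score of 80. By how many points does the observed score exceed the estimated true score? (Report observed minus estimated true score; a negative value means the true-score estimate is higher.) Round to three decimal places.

1.063

T̂ = ρX + (1 − ρ)μ
  = 0.923 × 80 + 0.077 × 66.2
  = 73.840 + 5.0974
  = 78.93740
  ≈ 78.9374
X − T̂ = 80 − 78.9374 = 1.0626 → 1.063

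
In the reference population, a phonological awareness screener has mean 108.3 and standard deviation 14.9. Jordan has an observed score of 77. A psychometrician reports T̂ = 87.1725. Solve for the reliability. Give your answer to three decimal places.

0.675

T̂ = ρX + (1 − ρ)μ  ⇒  T̂ − μ = ρ(X − μ)
ρ = (T̂ − μ)/(X − μ) = (87.1725 − 108.3) / (77 − 108.3) = -21.1275 / -31.3 = 0.67500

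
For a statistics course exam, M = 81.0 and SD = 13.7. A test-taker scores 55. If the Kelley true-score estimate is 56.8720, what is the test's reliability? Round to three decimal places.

0.928

T̂ = ρX + (1 − ρ)μ  ⇒  T̂ − μ = ρ(X − μ)
ρ = (T̂ − μ)/(X − μ) = (56.8720 − 81.0) / (55 − 81.0) = -24.1280 / -26.0 = 0.92800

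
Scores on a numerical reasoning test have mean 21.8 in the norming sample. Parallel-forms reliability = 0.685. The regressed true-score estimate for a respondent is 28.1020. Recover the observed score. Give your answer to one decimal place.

31.0

T̂ = ρX + (1 − ρ)μ  ⇒  X = (T̂ − (1 − ρ)μ) / ρ
X = (28.1020 − 0.315 × 21.8) / 0.685 = (28.1020 − 6.8670) / 0.685 = 21.2350 / 0.685 = 31.000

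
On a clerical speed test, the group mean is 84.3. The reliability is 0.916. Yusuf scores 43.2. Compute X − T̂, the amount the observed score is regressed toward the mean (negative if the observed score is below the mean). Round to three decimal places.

-3.452

Regress the observed score toward the mean by the unreliability: T̂ = 0.916·43.2 + 0.084·84.3 = 39.5712 + 7.0812 = 46.65240.
X − T̂ = 43.2 − 46.6524 = -3.4524 → -3.452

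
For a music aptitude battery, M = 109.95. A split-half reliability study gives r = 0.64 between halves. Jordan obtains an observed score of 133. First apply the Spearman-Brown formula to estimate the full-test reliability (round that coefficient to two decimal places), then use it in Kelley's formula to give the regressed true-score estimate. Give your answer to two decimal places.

127.93

Spearman-Brown: ρ = 2r/(1 + r) = 2(0.64)/(1 + 0.64) = 1.280/1.64 = 0.7805 → 0.78
T̂ = 0.78(133) + 0.22(109.95) = 103.74 + 24.1890 = 127.929 → 127.93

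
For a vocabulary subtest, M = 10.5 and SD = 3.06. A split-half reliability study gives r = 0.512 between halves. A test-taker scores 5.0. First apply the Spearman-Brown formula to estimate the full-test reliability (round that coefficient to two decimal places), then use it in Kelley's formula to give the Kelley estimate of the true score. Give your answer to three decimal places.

Spearman-Brown: ρ = 2r/(1 + r) = 2(0.512)/(1 + 0.512) = 1.0240/1.512 = 0.6772 → 0.68
T̂ = ρX + (1 − ρ)μ
  = 0.68 × 5.0 + 0.32 × 10.5
  = 3.400 + 3.360
  = 6.7600
  ≈ 6.760

6.760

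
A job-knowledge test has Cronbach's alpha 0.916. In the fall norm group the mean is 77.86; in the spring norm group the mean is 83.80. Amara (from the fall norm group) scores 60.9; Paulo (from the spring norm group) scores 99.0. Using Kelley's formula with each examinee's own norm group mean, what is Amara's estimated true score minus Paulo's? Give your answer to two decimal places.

-35.40

T̂_Amara = 0.916(60.9) + 0.084(77.86) = 62.3246
T̂_Paulo = 0.916(99.0) + 0.084(83.80) = 97.7232
Difference = 62.3246 − 97.7232 = -35.3986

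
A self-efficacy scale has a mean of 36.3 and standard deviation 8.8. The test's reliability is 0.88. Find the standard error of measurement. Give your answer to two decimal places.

3.05

SEM = SD · √(1 − ρ) = 8.8 × √0.12 = 8.8 × 0.3464 = 3.048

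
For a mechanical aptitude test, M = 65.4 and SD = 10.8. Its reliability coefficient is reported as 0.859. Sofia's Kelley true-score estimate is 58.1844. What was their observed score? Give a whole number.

T̂ = ρX + (1 − ρ)μ  ⇒  X = (T̂ − (1 − ρ)μ) / ρ
X = (58.1844 − 0.141 × 65.4) / 0.859 = (58.1844 − 9.2214) / 0.859 = 48.9630 / 0.859 = 57.00

57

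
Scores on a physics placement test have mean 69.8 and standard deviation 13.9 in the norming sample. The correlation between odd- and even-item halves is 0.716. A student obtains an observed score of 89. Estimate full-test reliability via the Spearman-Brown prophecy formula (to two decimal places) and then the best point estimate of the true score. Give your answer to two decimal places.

85.74

Spearman-Brown: ρ = 2r/(1 + r) = 2(0.716)/(1 + 0.716) = 1.4320/1.716 = 0.8345 → 0.83
T̂ = 0.83(89) + 0.17(69.8) = 73.87 + 11.866 = 85.736 → 85.74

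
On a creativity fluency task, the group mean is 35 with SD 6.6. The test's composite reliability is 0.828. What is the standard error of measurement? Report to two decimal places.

2.74

SEM = SD · √(1 − ρ) = 6.6 × √0.172 = 6.6 × 0.4147 = 2.737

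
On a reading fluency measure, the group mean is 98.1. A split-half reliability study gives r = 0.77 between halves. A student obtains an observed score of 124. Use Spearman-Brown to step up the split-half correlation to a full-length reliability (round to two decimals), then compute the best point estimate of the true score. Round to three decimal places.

Spearman-Brown: ρ = 2r/(1 + r) = 2(0.77)/(1 + 0.77) = 1.540/1.77 = 0.8701 → 0.87
T̂ = ρX + (1 − ρ)μ
  = 0.87 × 124 + 0.13 × 98.1
  = 107.88 + 12.753
  = 120.6330
  ≈ 120.633

120.633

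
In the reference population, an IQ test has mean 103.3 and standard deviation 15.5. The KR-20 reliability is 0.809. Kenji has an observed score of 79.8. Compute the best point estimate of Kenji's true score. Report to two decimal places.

Kelley's formula gives T̂ = 0.809·79.8 + 0.191·103.3 = 64.5582 + 19.7303 = 84.288.

84.29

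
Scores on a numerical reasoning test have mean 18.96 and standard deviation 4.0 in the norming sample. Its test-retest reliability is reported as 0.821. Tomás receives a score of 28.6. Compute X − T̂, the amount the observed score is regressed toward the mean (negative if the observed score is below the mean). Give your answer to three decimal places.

1.726

T̂ = ρX + (1 − ρ)μ
  = 0.821 × 28.6 + 0.179 × 18.96
  = 23.4806 + 3.39384
  = 26.87444
  ≈ 26.8744
X − T̂ = 28.6 − 26.8744 = 1.7256 → 1.726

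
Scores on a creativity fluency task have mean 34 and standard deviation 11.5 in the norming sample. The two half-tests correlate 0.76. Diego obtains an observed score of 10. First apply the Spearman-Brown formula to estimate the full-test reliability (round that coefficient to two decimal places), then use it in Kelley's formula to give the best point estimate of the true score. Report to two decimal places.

Spearman-Brown: ρ = 2r/(1 + r) = 2(0.76)/(1 + 0.76) = 1.520/1.76 = 0.8636 → 0.86
Kelley's formula gives T̂ = 0.86·10 + 0.14·34 = 8.60 + 4.76 = 13.360.

13.36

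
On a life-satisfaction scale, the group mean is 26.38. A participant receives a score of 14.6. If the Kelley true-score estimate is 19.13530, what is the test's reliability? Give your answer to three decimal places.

0.615

T̂ = ρX + (1 − ρ)μ  ⇒  T̂ − μ = ρ(X − μ)
ρ = (T̂ − μ)/(X − μ) = (19.13530 − 26.38) / (14.6 − 26.38) = -7.24470 / -11.78 = 0.61500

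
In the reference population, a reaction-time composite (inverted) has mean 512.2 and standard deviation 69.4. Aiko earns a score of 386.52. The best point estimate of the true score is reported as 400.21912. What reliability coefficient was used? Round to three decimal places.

0.891

T̂ = ρX + (1 − ρ)μ  ⇒  T̂ − μ = ρ(X − μ)
ρ = (T̂ − μ)/(X − μ) = (400.21912 − 512.2) / (386.52 − 512.2) = -111.98088 / -125.68 = 0.89100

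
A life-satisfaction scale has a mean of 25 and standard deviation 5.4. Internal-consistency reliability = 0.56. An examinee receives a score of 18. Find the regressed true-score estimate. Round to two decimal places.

Kelley's formula gives T̂ = 0.56·18 + 0.44·25 = 10.08 + 11.00 = 21.080.

21.08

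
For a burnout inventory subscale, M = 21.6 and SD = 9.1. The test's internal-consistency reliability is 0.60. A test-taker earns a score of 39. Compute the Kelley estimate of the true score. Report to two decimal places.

Weight the observed score by reliability and the mean by (1 − reliability): T̂ = 0.60·39 + 0.40·21.6 = 23.40 + 8.640 = 32.040.

32.04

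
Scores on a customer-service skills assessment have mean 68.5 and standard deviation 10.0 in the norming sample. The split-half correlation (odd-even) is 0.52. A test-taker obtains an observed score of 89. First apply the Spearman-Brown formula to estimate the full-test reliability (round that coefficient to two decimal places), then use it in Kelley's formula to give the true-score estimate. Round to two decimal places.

Spearman-Brown: ρ = 2r/(1 + r) = 2(0.52)/(1 + 0.52) = 1.040/1.52 = 0.6842 → 0.68
Regress the observed score toward the mean by the unreliability: T̂ = 0.68·89 + 0.32·68.5 = 60.52 + 21.920 = 82.440.

82.44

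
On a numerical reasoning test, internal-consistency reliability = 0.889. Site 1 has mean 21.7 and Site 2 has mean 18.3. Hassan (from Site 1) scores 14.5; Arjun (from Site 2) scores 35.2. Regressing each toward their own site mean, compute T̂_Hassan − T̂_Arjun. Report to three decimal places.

T̂_Hassan = 0.889(14.5) + 0.111(21.7) = 15.29920
T̂_Arjun = 0.889(35.2) + 0.111(18.3) = 33.32410
Difference = 15.29920 − 33.32410 = -18.02490

-18.025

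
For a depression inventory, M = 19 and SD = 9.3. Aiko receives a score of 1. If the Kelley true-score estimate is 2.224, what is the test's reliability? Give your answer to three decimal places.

0.932

T̂ = ρX + (1 − ρ)μ  ⇒  T̂ − μ = ρ(X − μ)
ρ = (T̂ − μ)/(X − μ) = (2.224 − 19) / (1 − 19) = -16.776 / -18.0 = 0.93200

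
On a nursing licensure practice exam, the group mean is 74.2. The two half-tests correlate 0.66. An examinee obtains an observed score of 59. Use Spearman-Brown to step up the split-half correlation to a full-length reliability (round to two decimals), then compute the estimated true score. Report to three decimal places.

62.040

Spearman-Brown: ρ = 2r/(1 + r) = 2(0.66)/(1 + 0.66) = 1.320/1.66 = 0.7952 → 0.80
T̂ = 0.80(59) + 0.20(74.2) = 47.20 + 14.840 = 62.0400 → 62.040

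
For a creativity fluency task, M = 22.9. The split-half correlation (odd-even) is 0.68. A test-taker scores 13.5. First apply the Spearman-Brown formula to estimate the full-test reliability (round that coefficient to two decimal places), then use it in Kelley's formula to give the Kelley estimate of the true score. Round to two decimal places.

15.29

Spearman-Brown: ρ = 2r/(1 + r) = 2(0.68)/(1 + 0.68) = 1.360/1.68 = 0.8095 → 0.81
Weight the observed score by reliability and the mean by (1 − reliability): T̂ = 0.81·13.5 + 0.19·22.9 = 10.935 + 4.351 = 15.286.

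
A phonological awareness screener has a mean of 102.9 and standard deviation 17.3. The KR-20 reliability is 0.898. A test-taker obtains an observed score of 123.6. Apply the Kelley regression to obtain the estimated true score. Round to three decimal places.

121.489

T̂ = ρX + (1 − ρ)μ
  = 0.898 × 123.6 + 0.102 × 102.9
  = 110.9928 + 10.4958
  = 121.4886
  ≈ 121.489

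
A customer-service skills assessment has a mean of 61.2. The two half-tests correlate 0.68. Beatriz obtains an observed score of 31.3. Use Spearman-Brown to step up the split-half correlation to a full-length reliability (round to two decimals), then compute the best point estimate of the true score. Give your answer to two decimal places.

Spearman-Brown: ρ = 2r/(1 + r) = 2(0.68)/(1 + 0.68) = 1.360/1.68 = 0.8095 → 0.81
T̂ = 0.81(31.3) + 0.19(61.2) = 25.353 + 11.628 = 36.981 → 36.98

36.98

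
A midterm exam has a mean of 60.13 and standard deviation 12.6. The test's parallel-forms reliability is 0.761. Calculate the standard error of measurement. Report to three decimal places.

6.160

SEM = SD · √(1 − ρ) = 12.6 × √0.239 = 12.6 × 0.4889 = 6.1598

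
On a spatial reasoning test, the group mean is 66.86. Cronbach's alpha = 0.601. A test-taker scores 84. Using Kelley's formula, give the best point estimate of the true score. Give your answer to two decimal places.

77.16

T̂ = ρX + (1 − ρ)μ
  = 0.601 × 84 + 0.399 × 66.86
  = 50.484 + 26.67714
  = 77.161
  ≈ 77.16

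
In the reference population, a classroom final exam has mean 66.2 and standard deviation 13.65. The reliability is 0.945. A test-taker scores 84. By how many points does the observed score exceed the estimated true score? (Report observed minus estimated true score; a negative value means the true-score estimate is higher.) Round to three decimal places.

0.979

T̂ = ρX + (1 − ρ)μ
  = 0.945 × 84 + 0.055 × 66.2
  = 79.380 + 3.6410
  = 83.02100
  ≈ 83.0210
X − T̂ = 84 − 83.0210 = 0.9790 → 0.979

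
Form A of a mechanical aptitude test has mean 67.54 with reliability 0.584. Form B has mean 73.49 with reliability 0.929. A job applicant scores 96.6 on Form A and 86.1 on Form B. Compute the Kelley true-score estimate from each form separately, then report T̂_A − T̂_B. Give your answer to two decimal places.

-0.69

T̂_A = 0.584(96.6) + 0.416(67.54) = 84.5110
T̂_B = 0.929(86.1) + 0.071(73.49) = 85.2047
T̂_A − T̂_B = -0.6937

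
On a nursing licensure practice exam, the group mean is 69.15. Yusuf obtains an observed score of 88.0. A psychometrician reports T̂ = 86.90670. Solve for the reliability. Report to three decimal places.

T̂ = ρX + (1 − ρ)μ  ⇒  T̂ − μ = ρ(X − μ)
ρ = (T̂ − μ)/(X − μ) = (86.90670 − 69.15) / (88.0 − 69.15) = 17.75670 / 18.85 = 0.94200

0.942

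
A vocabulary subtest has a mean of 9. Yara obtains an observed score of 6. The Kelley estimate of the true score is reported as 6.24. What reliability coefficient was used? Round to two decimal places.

0.92

T̂ = ρX + (1 − ρ)μ  ⇒  T̂ − μ = ρ(X − μ)
ρ = (T̂ − μ)/(X − μ) = (6.24 − 9) / (6 − 9) = -2.76 / -3.0 = 0.9200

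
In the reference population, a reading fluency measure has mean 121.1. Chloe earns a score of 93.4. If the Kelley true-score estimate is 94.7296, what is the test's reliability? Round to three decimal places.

T̂ = ρX + (1 − ρ)μ  ⇒  T̂ − μ = ρ(X − μ)
ρ = (T̂ − μ)/(X − μ) = (94.7296 − 121.1) / (93.4 − 121.1) = -26.3704 / -27.7 = 0.95200

0.952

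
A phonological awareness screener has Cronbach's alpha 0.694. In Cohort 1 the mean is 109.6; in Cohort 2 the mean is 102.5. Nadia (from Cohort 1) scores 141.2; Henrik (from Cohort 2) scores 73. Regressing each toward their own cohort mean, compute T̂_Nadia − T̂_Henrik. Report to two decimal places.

T̂_Nadia = 0.694(141.2) + 0.306(109.6) = 131.5304
T̂_Henrik = 0.694(73) + 0.306(102.5) = 82.0270
Difference = 131.5304 − 82.0270 = 49.5034

49.50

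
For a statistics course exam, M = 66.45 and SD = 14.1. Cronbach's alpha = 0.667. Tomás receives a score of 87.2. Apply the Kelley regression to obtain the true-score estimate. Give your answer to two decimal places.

80.29

T̂ = ρX + (1 − ρ)μ
  = 0.667 × 87.2 + 0.333 × 66.45
  = 58.1624 + 22.12785
  = 80.290
  ≈ 80.29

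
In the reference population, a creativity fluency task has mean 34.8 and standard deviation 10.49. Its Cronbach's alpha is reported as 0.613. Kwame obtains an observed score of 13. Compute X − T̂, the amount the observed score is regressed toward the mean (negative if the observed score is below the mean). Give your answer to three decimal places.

Regress the observed score toward the mean by the unreliability: T̂ = 0.613·13 + 0.387·34.8 = 7.969 + 13.4676 = 21.43660.
X − T̂ = 13 − 21.4366 = -8.4366 → -8.437

-8.437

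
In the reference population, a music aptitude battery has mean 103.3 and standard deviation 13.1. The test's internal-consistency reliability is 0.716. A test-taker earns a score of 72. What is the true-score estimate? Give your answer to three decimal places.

80.889

T̂ = ρX + (1 − ρ)μ
  = 0.716 × 72 + 0.284 × 103.3
  = 51.552 + 29.3372
  = 80.8892
  ≈ 80.889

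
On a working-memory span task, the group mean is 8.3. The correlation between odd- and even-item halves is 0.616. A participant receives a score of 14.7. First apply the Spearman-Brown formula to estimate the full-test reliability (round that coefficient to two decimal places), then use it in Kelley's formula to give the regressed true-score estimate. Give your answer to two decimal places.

Spearman-Brown: ρ = 2r/(1 + r) = 2(0.616)/(1 + 0.616) = 1.2320/1.616 = 0.7624 → 0.76
Regress the observed score toward the mean by the unreliability: T̂ = 0.76·14.7 + 0.24·8.3 = 11.172 + 1.992 = 13.164.

13.16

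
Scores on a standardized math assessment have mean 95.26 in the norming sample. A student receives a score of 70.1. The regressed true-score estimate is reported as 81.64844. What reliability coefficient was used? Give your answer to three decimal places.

0.541

T̂ = ρX + (1 − ρ)μ  ⇒  T̂ − μ = ρ(X − μ)
ρ = (T̂ − μ)/(X − μ) = (81.64844 − 95.26) / (70.1 − 95.26) = -13.61156 / -25.16 = 0.54100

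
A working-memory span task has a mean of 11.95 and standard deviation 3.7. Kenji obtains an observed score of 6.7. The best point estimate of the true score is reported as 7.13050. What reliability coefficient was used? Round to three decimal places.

T̂ = ρX + (1 − ρ)μ  ⇒  T̂ − μ = ρ(X − μ)
ρ = (T̂ − μ)/(X − μ) = (7.13050 − 11.95) / (6.7 − 11.95) = -4.81950 / -5.25 = 0.91800

0.918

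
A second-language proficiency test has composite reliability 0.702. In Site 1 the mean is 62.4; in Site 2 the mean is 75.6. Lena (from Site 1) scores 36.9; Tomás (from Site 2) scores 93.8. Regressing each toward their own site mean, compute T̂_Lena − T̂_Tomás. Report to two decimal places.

T̂_Lena = 0.702(36.9) + 0.298(62.4) = 44.4990
T̂_Tomás = 0.702(93.8) + 0.298(75.6) = 88.3764
Difference = 44.4990 − 88.3764 = -43.8774

-43.88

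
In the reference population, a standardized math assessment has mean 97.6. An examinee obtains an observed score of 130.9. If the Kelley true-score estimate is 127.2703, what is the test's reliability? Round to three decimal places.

0.891

T̂ = ρX + (1 − ρ)μ  ⇒  T̂ − μ = ρ(X − μ)
ρ = (T̂ − μ)/(X − μ) = (127.2703 − 97.6) / (130.9 − 97.6) = 29.6703 / 33.3 = 0.89100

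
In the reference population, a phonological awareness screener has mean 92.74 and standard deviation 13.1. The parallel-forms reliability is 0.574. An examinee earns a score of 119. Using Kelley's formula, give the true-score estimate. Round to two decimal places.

T̂ = 0.574(119) + 0.426(92.74) = 68.306 + 39.50724 = 107.813 → 107.81

107.81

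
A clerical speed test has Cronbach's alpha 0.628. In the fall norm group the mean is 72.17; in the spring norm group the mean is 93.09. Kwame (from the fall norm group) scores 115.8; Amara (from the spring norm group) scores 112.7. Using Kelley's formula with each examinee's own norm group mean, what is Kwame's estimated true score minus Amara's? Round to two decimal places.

-5.84

T̂_Kwame = 0.628(115.8) + 0.372(72.17) = 99.5696
T̂_Amara = 0.628(112.7) + 0.372(93.09) = 105.4051
Difference = 99.5696 − 105.4051 = -5.8354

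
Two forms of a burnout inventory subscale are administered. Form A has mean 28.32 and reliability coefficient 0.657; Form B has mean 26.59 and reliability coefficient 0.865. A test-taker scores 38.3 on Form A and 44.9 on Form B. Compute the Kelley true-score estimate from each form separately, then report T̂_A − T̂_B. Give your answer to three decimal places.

T̂_A = 0.657(38.3) + 0.343(28.32) = 34.87686
T̂_B = 0.865(44.9) + 0.135(26.59) = 42.42815
T̂_A − T̂_B = -7.55129

-7.551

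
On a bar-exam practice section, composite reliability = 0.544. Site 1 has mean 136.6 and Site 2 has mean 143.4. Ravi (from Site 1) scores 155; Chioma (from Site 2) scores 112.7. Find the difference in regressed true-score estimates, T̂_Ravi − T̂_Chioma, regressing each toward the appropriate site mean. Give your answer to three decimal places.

19.910

T̂_Ravi = 0.544(155) + 0.456(136.6) = 146.60960
T̂_Chioma = 0.544(112.7) + 0.456(143.4) = 126.69920
Difference = 146.60960 − 126.69920 = 19.91040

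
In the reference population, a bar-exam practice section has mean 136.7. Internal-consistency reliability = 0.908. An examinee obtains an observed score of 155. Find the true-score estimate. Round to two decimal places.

153.32

Kelley's formula gives T̂ = 0.908·155 + 0.092·136.7 = 140.740 + 12.5764 = 153.316.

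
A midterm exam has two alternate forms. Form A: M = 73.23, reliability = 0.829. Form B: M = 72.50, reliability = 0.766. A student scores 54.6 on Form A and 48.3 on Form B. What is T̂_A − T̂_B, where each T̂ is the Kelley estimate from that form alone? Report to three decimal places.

T̂_A = 0.829(54.6) + 0.171(73.23) = 57.78573
T̂_B = 0.766(48.3) + 0.234(72.50) = 53.96280
T̂_A − T̂_B = 3.82293

3.823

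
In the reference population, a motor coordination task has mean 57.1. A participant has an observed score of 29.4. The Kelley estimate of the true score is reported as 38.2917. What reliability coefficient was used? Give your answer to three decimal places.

0.679

T̂ = ρX + (1 − ρ)μ  ⇒  T̂ − μ = ρ(X − μ)
ρ = (T̂ − μ)/(X − μ) = (38.2917 − 57.1) / (29.4 − 57.1) = -18.8083 / -27.7 = 0.67900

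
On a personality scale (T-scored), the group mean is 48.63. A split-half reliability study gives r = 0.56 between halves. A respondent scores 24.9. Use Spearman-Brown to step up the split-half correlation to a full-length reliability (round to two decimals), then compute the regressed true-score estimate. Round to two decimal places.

31.54

Spearman-Brown: ρ = 2r/(1 + r) = 2(0.56)/(1 + 0.56) = 1.120/1.56 = 0.7179 → 0.72
T̂ = 0.72(24.9) + 0.28(48.63) = 17.928 + 13.6164 = 31.544 → 31.54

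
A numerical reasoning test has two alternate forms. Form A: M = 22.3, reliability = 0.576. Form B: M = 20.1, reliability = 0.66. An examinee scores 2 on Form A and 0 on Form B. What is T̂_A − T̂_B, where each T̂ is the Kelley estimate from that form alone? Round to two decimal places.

3.77

T̂_A = 0.576(2) + 0.424(22.3) = 10.6072
T̂_B = 0.66(0) + 0.34(20.1) = 6.8340
T̂_A − T̂_B = 3.7732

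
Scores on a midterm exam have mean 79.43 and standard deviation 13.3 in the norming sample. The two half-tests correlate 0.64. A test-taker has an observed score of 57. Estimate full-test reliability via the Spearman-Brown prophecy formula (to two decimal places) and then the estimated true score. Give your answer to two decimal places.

61.93

Spearman-Brown: ρ = 2r/(1 + r) = 2(0.64)/(1 + 0.64) = 1.280/1.64 = 0.7805 → 0.78
Kelley's formula gives T̂ = 0.78·57 + 0.22·79.43 = 44.46 + 17.4746 = 61.935.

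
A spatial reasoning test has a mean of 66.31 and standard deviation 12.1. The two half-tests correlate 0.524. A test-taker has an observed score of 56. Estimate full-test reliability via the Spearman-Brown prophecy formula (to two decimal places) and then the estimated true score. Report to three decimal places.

59.196

Spearman-Brown: ρ = 2r/(1 + r) = 2(0.524)/(1 + 0.524) = 1.0480/1.524 = 0.6877 → 0.69
T̂ = 0.69(56) + 0.31(66.31) = 38.64 + 20.5561 = 59.1961 → 59.196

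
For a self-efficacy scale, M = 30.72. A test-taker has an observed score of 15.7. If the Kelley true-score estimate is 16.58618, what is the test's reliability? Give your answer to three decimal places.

0.941

T̂ = ρX + (1 − ρ)μ  ⇒  T̂ − μ = ρ(X − μ)
ρ = (T̂ − μ)/(X − μ) = (16.58618 − 30.72) / (15.7 − 30.72) = -14.13382 / -15.02 = 0.94100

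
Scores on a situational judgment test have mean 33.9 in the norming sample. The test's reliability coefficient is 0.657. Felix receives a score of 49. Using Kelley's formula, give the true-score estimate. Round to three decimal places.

T̂ = ρX + (1 − ρ)μ
  = 0.657 × 49 + 0.343 × 33.9
  = 32.193 + 11.6277
  = 43.8207
  ≈ 43.821

43.821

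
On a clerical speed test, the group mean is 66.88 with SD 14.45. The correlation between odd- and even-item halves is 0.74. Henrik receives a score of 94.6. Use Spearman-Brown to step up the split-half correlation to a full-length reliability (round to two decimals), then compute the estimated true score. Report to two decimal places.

90.44

Spearman-Brown: ρ = 2r/(1 + r) = 2(0.74)/(1 + 0.74) = 1.480/1.74 = 0.8506 → 0.85
Kelley's formula gives T̂ = 0.85·94.6 + 0.15·66.88 = 80.410 + 10.0320 = 90.442.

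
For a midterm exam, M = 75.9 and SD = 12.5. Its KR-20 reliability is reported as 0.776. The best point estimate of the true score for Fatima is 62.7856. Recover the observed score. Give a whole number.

59

T̂ = ρX + (1 − ρ)μ  ⇒  X = (T̂ − (1 − ρ)μ) / ρ
X = (62.7856 − 0.224 × 75.9) / 0.776 = (62.7856 − 17.0016) / 0.776 = 45.7840 / 0.776 = 59.00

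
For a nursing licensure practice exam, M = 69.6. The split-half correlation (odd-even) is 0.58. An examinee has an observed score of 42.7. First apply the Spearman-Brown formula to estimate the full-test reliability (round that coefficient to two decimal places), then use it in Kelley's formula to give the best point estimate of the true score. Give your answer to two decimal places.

49.96

Spearman-Brown: ρ = 2r/(1 + r) = 2(0.58)/(1 + 0.58) = 1.160/1.58 = 0.7342 → 0.73
T̂ = ρX + (1 − ρ)μ
  = 0.73 × 42.7 + 0.27 × 69.6
  = 31.171 + 18.792
  = 49.963
  ≈ 49.96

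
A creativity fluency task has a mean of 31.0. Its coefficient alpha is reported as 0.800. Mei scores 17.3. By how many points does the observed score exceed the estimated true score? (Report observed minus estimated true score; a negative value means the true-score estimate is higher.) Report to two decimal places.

-2.74

T̂ = ρX + (1 − ρ)μ
  = 0.800 × 17.3 + 0.200 × 31.0
  = 13.8400 + 6.2000
  = 20.0400
  ≈ 20.040
X − T̂ = 17.3 − 20.040 = -2.740 → -2.74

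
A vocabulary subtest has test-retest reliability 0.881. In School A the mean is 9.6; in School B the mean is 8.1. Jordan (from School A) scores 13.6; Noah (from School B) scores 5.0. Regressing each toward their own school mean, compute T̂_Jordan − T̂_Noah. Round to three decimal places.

T̂_Jordan = 0.881(13.6) + 0.119(9.6) = 13.12400
T̂_Noah = 0.881(5.0) + 0.119(8.1) = 5.36890
Difference = 13.12400 − 5.36890 = 7.75510

7.755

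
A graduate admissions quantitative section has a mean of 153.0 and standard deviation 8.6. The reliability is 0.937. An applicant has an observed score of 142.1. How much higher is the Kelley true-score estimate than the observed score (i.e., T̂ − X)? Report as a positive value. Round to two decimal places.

0.69

Regress the observed score toward the mean by the unreliability: T̂ = 0.937·142.1 + 0.063·153.0 = 133.1477 + 9.6390 = 142.7867.
T̂ − X = 142.787 − 142.1 = 0.687 → 0.69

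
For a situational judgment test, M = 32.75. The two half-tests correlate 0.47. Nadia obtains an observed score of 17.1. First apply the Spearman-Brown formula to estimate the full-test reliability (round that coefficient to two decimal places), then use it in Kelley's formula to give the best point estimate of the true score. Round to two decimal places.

22.73

Spearman-Brown: ρ = 2r/(1 + r) = 2(0.47)/(1 + 0.47) = 0.940/1.47 = 0.6395 → 0.64
Weight the observed score by reliability and the mean by (1 − reliability): T̂ = 0.64·17.1 + 0.36·32.75 = 10.944 + 11.7900 = 22.734.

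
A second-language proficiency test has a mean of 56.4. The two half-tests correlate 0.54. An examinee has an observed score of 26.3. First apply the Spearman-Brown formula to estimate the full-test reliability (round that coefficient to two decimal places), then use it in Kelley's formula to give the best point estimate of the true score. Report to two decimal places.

35.33

Spearman-Brown: ρ = 2r/(1 + r) = 2(0.54)/(1 + 0.54) = 1.080/1.54 = 0.7013 → 0.70
T̂ = 0.70(26.3) + 0.30(56.4) = 18.410 + 16.920 = 35.330 → 35.33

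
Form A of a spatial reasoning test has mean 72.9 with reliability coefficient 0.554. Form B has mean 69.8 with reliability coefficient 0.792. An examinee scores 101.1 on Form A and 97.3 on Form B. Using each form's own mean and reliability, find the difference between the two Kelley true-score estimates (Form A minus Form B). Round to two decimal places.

-3.06

T̂_A = 0.554(101.1) + 0.446(72.9) = 88.5228
T̂_B = 0.792(97.3) + 0.208(69.8) = 91.5800
T̂_A − T̂_B = -3.0572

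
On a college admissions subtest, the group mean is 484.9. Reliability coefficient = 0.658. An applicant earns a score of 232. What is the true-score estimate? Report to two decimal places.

T̂ = 0.658(232) + 0.342(484.9) = 152.656 + 165.8358 = 318.492 → 318.49

318.49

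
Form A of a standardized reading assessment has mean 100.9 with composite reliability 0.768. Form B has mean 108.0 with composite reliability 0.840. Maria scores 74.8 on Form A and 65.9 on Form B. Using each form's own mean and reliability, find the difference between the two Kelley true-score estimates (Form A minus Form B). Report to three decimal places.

T̂_A = 0.768(74.8) + 0.232(100.9) = 80.85520
T̂_B = 0.840(65.9) + 0.160(108.0) = 72.63600
T̂_A − T̂_B = 8.21920

8.219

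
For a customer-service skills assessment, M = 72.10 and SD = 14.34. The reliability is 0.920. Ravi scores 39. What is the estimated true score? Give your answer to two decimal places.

T̂ = 0.920(39) + 0.080(72.10) = 35.880 + 5.76800 = 41.648 → 41.65

41.65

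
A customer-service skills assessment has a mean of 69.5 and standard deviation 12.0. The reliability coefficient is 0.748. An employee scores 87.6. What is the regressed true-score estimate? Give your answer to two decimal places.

83.04

Regress the observed score toward the mean by the unreliability: T̂ = 0.748·87.6 + 0.252·69.5 = 65.5248 + 17.5140 = 83.039.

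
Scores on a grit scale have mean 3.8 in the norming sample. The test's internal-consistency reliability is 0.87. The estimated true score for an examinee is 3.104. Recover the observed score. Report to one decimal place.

3.0

T̂ = ρX + (1 − ρ)μ  ⇒  X = (T̂ − (1 − ρ)μ) / ρ
X = (3.104 − 0.13 × 3.8) / 0.87 = (3.104 − 0.494) / 0.87 = 2.610 / 0.87 = 3.000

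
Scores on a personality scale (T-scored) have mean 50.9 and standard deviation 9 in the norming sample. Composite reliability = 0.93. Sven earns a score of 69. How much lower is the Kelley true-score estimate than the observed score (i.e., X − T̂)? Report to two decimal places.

T̂ = 0.93(69) + 0.07(50.9) = 64.17 + 3.563 = 67.7330 → 67.733
X − T̂ = 69 − 67.733 = 1.267 → 1.27

1.27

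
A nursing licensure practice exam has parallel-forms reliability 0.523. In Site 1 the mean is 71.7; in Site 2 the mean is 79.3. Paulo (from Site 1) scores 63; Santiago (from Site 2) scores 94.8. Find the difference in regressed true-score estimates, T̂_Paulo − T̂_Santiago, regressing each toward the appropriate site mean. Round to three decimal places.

-20.257

T̂_Paulo = 0.523(63) + 0.477(71.7) = 67.14990
T̂_Santiago = 0.523(94.8) + 0.477(79.3) = 87.40650
Difference = 67.14990 − 87.40650 = -20.25660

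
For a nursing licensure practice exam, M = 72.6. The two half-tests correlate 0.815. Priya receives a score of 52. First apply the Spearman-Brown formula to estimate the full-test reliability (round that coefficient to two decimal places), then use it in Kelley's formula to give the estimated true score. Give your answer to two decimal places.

54.06

Spearman-Brown: ρ = 2r/(1 + r) = 2(0.815)/(1 + 0.815) = 1.6300/1.815 = 0.8981 → 0.90
T̂ = ρX + (1 − ρ)μ
  = 0.90 × 52 + 0.10 × 72.6
  = 46.80 + 7.260
  = 54.060
  ≈ 54.06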